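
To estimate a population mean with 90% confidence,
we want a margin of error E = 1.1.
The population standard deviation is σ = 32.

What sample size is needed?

z_0.05 = 1.645
n = (z×σ/E)² = (1.645×32/1.1)²
n = 2290.0575
Round up: n = 2291

Answer: n = 2291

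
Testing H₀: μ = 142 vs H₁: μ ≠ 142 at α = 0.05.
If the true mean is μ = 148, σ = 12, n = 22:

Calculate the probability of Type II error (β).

SE = σ/√n = 12/√22 = 2.5584
Critical values: μ₀ ± z_0.025×SE = 142 ± 1.960×2.5584
Acceptance region: (136.9855, 147.0145)
Under H₁ (μ = 148): z_high = (147.0145 - 148)/2.5584 = -0.3852, z_low = (136.9855 - 148)/2.5584 = -4.3052
β = P(not reject | H₁) = Φ(-0.3852) - Φ(-4.3052) ≈ 0.3500

Answer: β ≈ 0.3500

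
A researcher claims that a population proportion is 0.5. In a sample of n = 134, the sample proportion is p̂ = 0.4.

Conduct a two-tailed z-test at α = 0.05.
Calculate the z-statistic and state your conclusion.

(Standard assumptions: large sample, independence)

H₀: p = 0.5, H₁: p ≠ 0.5
Standard error: SE = √(p₀(1-p₀)/n) = √(0.5×0.5/134) = 0.043193
z-statistic: z = (p̂ - p₀)/SE = (0.4 - 0.5)/0.043193 = -2.3152
Critical value: z_0.025 = ±1.960
p-value = 0.0206
Decision: reject H₀ at α = 0.05

Answer: z = -2.3152, reject H₀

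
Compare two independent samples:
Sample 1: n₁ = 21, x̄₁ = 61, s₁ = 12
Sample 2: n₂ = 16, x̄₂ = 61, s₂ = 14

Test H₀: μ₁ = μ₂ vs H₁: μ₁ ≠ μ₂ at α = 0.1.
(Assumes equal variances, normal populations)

Answer: t = 0.0000, fail to reject H₀

Derivation:
Pooled variance: s²_p = [20×12² + 15×14²]/(35) = 166.2857
s_p = 12.8952
SE = s_p×√(1/n₁ + 1/n₂) = 12.8952×√(1/21 + 1/16) = 4.2792
t = (x̄₁ - x̄₂)/SE = (61 - 61)/4.2792 = 0.0000
df = 35, t-critical = ±1.690
Decision: fail to reject H₀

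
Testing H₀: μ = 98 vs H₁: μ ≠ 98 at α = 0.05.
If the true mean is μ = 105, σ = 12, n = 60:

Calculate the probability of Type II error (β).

SE = σ/√n = 12/√60 = 1.5492
Critical values: μ₀ ± z_0.025×SE = 98 ± 1.960×1.5492
Acceptance region: (94.9636, 101.0364)
Under H₁ (μ = 105): z_high = (101.0364 - 105)/1.5492 = -2.5585, z_low = (94.9636 - 105)/1.5492 = -6.4784
β = P(not reject | H₁) = Φ(-2.5585) - Φ(-6.4784) ≈ 0.0053

Answer: β ≈ 0.0053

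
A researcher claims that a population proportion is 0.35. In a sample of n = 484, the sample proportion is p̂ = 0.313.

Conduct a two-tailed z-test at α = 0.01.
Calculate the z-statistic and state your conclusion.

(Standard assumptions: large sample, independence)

Answer: z = -1.7066, fail to reject H₀

Derivation:
H₀: p = 0.35, H₁: p ≠ 0.35
Standard error: SE = √(p₀(1-p₀)/n) = √(0.35×0.65/484) = 0.021680
z-statistic: z = (p̂ - p₀)/SE = (0.313 - 0.35)/0.021680 = -1.7066
Critical value: z_0.005 = ±2.576
p-value = 0.0879
Decision: fail to reject H₀ at α = 0.01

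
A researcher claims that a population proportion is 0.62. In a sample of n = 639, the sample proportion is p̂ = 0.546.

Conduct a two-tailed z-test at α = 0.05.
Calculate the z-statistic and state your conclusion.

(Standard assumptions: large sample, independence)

Answer: z = -3.8538, reject H₀

Derivation:
H₀: p = 0.62, H₁: p ≠ 0.62
Standard error: SE = √(p₀(1-p₀)/n) = √(0.62×0.38/639) = 0.019202
z-statistic: z = (p̂ - p₀)/SE = (0.546 - 0.62)/0.019202 = -3.8538
Critical value: z_0.025 = ±1.960
p-value = 0.0001
Decision: reject H₀ at α = 0.05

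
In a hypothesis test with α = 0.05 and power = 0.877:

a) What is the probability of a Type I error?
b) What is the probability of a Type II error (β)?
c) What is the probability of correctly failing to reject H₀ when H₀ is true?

Answer: a) 0.05, b) 0.123, c) 0.95

Derivation:
a) Type I error probability = α = 0.05
b) Power = P(reject H₀ | H₁ true) = 1 - β = 0.877, so Type II error probability = β = 1 - Power = 0.123
c) P(fail to reject H₀ | H₀ true) = 1 - α = 0.95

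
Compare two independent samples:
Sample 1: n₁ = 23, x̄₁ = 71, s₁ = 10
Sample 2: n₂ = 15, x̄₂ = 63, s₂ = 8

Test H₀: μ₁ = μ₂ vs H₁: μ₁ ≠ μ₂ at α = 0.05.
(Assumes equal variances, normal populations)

Answer: t = 2.5993, reject H₀

Derivation:
Pooled variance: s²_p = [22×10² + 14×8²]/(36) = 86.0000
s_p = 9.2736
SE = s_p×√(1/n₁ + 1/n₂) = 9.2736×√(1/23 + 1/15) = 3.0777
t = (x̄₁ - x̄₂)/SE = (71 - 63)/3.0777 = 2.5993
df = 36, t-critical = ±2.028
Decision: reject H₀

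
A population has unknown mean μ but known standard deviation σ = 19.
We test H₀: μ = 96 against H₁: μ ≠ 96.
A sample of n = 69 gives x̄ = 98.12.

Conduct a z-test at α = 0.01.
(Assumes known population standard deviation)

Standard error: SE = σ/√n = 19/√69 = 2.2873
z-statistic: z = (x̄ - μ₀)/SE = (98.12 - 96)/2.2873 = 0.9269
Critical value: ±2.576
p-value = 0.3540
Decision: fail to reject H₀

Answer: z = 0.9269, fail to reject H₀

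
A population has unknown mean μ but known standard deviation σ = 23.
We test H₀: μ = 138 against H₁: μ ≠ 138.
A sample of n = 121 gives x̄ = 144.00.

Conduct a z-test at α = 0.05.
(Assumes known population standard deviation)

Standard error: SE = σ/√n = 23/√121 = 2.0909
z-statistic: z = (x̄ - μ₀)/SE = (144.00 - 138)/2.0909 = 2.8696
Critical value: ±1.960
p-value = 0.0041
Decision: reject H₀

Answer: z = 2.8696, reject H₀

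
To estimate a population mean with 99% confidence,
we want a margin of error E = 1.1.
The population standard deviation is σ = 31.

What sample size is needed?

z_0.005 = 2.576
n = (z×σ/E)² = (2.576×31/1.1)²
n = 5270.2320
Round up: n = 5271

Answer: n = 5271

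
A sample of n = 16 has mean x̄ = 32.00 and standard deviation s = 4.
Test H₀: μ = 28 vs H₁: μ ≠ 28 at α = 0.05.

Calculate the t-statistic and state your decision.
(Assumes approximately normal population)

df = n - 1 = 15
SE = s/√n = 4/√16 = 1.0000
t = (x̄ - μ₀)/SE = (32.00 - 28)/1.0000 = 4.0000
Critical value: t_{0.025,15} = ±2.131
p-value ≈ 0.0012
Decision: reject H₀

Answer: t = 4.0000, reject H₀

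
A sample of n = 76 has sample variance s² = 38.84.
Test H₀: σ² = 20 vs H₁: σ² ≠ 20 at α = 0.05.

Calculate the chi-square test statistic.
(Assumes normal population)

df = n - 1 = 75
χ² = (n-1)s²/σ₀² = 75×38.84/20 = 145.6500
Critical values: χ²_{0.975,75} = 52.942, χ²_{0.025,75} = 100.839
Rejection region: χ² < 52.942 or χ² > 100.839
Decision: reject H₀

Answer: χ² = 145.6500, reject H₀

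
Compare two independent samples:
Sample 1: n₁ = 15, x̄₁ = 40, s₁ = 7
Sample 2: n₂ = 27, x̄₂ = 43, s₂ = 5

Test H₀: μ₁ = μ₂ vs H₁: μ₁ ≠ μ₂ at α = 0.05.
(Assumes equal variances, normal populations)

Pooled variance: s²_p = [14×7² + 26×5²]/(40) = 33.4000
s_p = 5.7793
SE = s_p×√(1/n₁ + 1/n₂) = 5.7793×√(1/15 + 1/27) = 1.8611
t = (x̄₁ - x̄₂)/SE = (40 - 43)/1.8611 = -1.6119
df = 40, t-critical = ±2.021
Decision: fail to reject H₀

Answer: t = -1.6119, fail to reject H₀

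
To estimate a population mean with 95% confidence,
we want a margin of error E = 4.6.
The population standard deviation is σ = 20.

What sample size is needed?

z_0.025 = 1.960
n = (z×σ/E)² = (1.960×20/4.6)²
n = 72.6200
Round up: n = 73

Answer: n = 73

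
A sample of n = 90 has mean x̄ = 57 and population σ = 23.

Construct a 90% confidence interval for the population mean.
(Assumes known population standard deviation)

Answer: (53.0119, 60.9881)

Derivation:
Confidence level: 90%, α = 0.1
z_0.05 = 1.645
SE = σ/√n = 23/√90 = 2.4244
Margin of error = 1.645 × 2.4244 = 3.9881
CI: x̄ ± margin = 57 ± 3.9881
CI: (53.0119, 60.9881)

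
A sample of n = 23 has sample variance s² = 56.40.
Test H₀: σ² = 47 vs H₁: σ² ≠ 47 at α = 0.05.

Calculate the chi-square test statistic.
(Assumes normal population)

df = n - 1 = 22
χ² = (n-1)s²/σ₀² = 22×56.40/47 = 26.4000
Critical values: χ²_{0.975,22} = 10.982, χ²_{0.025,22} = 36.781
Rejection region: χ² < 10.982 or χ² > 36.781
Decision: fail to reject H₀

Answer: χ² = 26.4000, fail to reject H₀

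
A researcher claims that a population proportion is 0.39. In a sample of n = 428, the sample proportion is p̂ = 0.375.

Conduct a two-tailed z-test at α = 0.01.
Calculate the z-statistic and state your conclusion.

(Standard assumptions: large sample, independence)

Answer: z = -0.6362, fail to reject H₀

Derivation:
H₀: p = 0.39, H₁: p ≠ 0.39
Standard error: SE = √(p₀(1-p₀)/n) = √(0.39×0.61/428) = 0.023576
z-statistic: z = (p̂ - p₀)/SE = (0.375 - 0.39)/0.023576 = -0.6362
Critical value: z_0.005 = ±2.576
p-value = 0.5246
Decision: fail to reject H₀ at α = 0.01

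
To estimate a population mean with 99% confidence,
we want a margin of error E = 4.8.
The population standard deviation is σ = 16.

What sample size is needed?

z_0.005 = 2.576
n = (z×σ/E)² = (2.576×16/4.8)²
n = 73.7308
Round up: n = 74

Answer: n = 74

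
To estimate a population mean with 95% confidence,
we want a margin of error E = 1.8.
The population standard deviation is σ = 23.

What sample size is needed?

z_0.025 = 1.960
n = (z×σ/E)² = (1.960×23/1.8)²
n = 627.2242
Round up: n = 628

Answer: n = 628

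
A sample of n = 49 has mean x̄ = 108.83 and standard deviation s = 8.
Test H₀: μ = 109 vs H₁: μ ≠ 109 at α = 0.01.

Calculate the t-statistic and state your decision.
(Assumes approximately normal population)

df = n - 1 = 48
SE = s/√n = 8/√49 = 1.1429
t = (x̄ - μ₀)/SE = (108.83 - 109)/1.1429 = -0.1487
Critical value: t_{0.005,48} = ±2.682
p-value ≈ 0.8824
Decision: fail to reject H₀

Answer: t = -0.1487, fail to reject H₀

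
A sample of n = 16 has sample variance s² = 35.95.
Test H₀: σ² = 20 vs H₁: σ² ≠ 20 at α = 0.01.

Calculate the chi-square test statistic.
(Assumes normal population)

df = n - 1 = 15
χ² = (n-1)s²/σ₀² = 15×35.95/20 = 26.9625
Critical values: χ²_{0.995,15} = 4.601, χ²_{0.005,15} = 32.801
Rejection region: χ² < 4.601 or χ² > 32.801
Decision: fail to reject H₀

Answer: χ² = 26.9625, fail to reject H₀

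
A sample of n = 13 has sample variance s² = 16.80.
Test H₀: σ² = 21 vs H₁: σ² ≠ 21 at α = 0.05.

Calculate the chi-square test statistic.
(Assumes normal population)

Answer: χ² = 9.6000, fail to reject H₀

Derivation:
df = n - 1 = 12
χ² = (n-1)s²/σ₀² = 12×16.80/21 = 9.6000
Critical values: χ²_{0.975,12} = 4.404, χ²_{0.025,12} = 23.337
Rejection region: χ² < 4.404 or χ² > 23.337
Decision: fail to reject H₀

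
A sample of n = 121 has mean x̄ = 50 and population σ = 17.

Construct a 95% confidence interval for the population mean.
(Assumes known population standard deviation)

Confidence level: 95%, α = 0.05
z_0.025 = 1.960
SE = σ/√n = 17/√121 = 1.5455
Margin of error = 1.960 × 1.5455 = 3.0292
CI: x̄ ± margin = 50 ± 3.0292
CI: (46.9708, 53.0292)

Answer: (46.9708, 53.0292)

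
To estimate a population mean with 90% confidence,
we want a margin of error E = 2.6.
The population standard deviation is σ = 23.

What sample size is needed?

z_0.05 = 1.645
n = (z×σ/E)² = (1.645×23/2.6)²
n = 211.7585
Round up: n = 212

Answer: n = 212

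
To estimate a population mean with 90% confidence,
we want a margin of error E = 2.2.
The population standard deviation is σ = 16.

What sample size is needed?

Answer: n = 144

Derivation:
z_0.05 = 1.645
n = (z×σ/E)² = (1.645×16/2.2)²
n = 143.1286
Round up: n = 144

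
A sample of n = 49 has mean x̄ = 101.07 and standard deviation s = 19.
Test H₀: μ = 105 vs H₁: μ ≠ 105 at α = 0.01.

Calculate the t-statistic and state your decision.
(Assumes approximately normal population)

df = n - 1 = 48
SE = s/√n = 19/√49 = 2.7143
t = (x̄ - μ₀)/SE = (101.07 - 105)/2.7143 = -1.4479
Critical value: t_{0.005,48} = ±2.682
p-value ≈ 0.1541
Decision: fail to reject H₀

Answer: t = -1.4479, fail to reject H₀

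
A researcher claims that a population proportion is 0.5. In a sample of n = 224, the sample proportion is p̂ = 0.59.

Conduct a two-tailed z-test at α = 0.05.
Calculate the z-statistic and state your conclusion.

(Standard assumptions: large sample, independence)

H₀: p = 0.5, H₁: p ≠ 0.5
Standard error: SE = √(p₀(1-p₀)/n) = √(0.5×0.5/224) = 0.033408
z-statistic: z = (p̂ - p₀)/SE = (0.59 - 0.5)/0.033408 = 2.6940
Critical value: z_0.025 = ±1.960
p-value = 0.0071
Decision: reject H₀ at α = 0.05

Answer: z = 2.6940, reject H₀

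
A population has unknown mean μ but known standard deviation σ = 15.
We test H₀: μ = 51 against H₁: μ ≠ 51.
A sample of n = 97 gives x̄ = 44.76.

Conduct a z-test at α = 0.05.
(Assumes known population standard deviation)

Standard error: SE = σ/√n = 15/√97 = 1.5230
z-statistic: z = (x̄ - μ₀)/SE = (44.76 - 51)/1.5230 = -4.0972
Critical value: ±1.960
p-value < 0.0001
Decision: reject H₀

Answer: z = -4.0972, reject H₀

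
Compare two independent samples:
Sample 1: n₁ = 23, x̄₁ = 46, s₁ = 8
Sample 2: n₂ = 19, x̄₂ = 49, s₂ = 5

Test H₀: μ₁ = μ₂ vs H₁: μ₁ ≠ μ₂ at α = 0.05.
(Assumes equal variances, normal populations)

Pooled variance: s²_p = [22×8² + 18×5²]/(40) = 46.4500
s_p = 6.8154
SE = s_p×√(1/n₁ + 1/n₂) = 6.8154×√(1/23 + 1/19) = 2.1129
t = (x̄₁ - x̄₂)/SE = (46 - 49)/2.1129 = -1.4198
df = 40, t-critical = ±2.021
Decision: fail to reject H₀

Answer: t = -1.4198, fail to reject H₀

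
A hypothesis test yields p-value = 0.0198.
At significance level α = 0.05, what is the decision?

Compare p-value to α:
0.0198 < 0.05
Decision: reject H₀

Answer: reject H₀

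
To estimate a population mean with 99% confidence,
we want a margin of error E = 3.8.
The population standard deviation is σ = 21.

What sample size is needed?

z_0.005 = 2.576
n = (z×σ/E)² = (2.576×21/3.8)²
n = 202.6577
Round up: n = 203

Answer: n = 203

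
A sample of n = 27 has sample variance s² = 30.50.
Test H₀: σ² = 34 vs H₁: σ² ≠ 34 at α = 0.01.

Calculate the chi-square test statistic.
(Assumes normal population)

df = n - 1 = 26
χ² = (n-1)s²/σ₀² = 26×30.50/34 = 23.3235
Critical values: χ²_{0.995,26} = 11.160, χ²_{0.005,26} = 48.290
Rejection region: χ² < 11.160 or χ² > 48.290
Decision: fail to reject H₀

Answer: χ² = 23.3235, fail to reject H₀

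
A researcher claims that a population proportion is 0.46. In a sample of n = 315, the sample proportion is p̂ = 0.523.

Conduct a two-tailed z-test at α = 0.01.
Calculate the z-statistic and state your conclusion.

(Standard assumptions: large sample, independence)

H₀: p = 0.46, H₁: p ≠ 0.46
Standard error: SE = √(p₀(1-p₀)/n) = √(0.46×0.54/315) = 0.028082
z-statistic: z = (p̂ - p₀)/SE = (0.523 - 0.46)/0.028082 = 2.2434
Critical value: z_0.005 = ±2.576
p-value = 0.0249
Decision: fail to reject H₀ at α = 0.01

Answer: z = 2.2434, fail to reject H₀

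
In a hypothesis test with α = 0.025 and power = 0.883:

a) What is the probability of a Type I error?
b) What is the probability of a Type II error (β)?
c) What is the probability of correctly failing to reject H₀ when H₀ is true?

Answer: a) 0.025, b) 0.117, c) 0.975

Derivation:
a) Type I error probability = α = 0.025
b) Power = P(reject H₀ | H₁ true) = 1 - β = 0.883, so Type II error probability = β = 1 - Power = 0.117
c) P(fail to reject H₀ | H₀ true) = 1 - α = 0.975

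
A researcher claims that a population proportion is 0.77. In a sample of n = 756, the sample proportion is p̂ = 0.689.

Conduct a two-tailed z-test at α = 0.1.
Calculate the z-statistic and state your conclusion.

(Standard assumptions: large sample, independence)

H₀: p = 0.77, H₁: p ≠ 0.77
Standard error: SE = √(p₀(1-p₀)/n) = √(0.77×0.23/756) = 0.015306
z-statistic: z = (p̂ - p₀)/SE = (0.689 - 0.77)/0.015306 = -5.2920
Critical value: z_0.05 = ±1.645
p-value < 0.0001
Decision: reject H₀ at α = 0.1

Answer: z = -5.2920, reject H₀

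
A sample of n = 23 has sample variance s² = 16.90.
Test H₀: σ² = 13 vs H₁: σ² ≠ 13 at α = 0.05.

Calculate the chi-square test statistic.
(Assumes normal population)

Answer: χ² = 28.6000, fail to reject H₀

Derivation:
df = n - 1 = 22
χ² = (n-1)s²/σ₀² = 22×16.90/13 = 28.6000
Critical values: χ²_{0.975,22} = 10.982, χ²_{0.025,22} = 36.781
Rejection region: χ² < 10.982 or χ² > 36.781
Decision: fail to reject H₀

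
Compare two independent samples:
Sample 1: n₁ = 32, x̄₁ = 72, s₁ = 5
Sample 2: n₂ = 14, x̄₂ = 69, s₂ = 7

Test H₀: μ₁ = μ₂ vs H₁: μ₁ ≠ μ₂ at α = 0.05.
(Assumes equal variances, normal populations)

Answer: t = 1.6527, fail to reject H₀

Derivation:
Pooled variance: s²_p = [31×5² + 13×7²]/(44) = 32.0909
s_p = 5.6649
SE = s_p×√(1/n₁ + 1/n₂) = 5.6649×√(1/32 + 1/14) = 1.8152
t = (x̄₁ - x̄₂)/SE = (72 - 69)/1.8152 = 1.6527
df = 44, t-critical = ±2.015
Decision: fail to reject H₀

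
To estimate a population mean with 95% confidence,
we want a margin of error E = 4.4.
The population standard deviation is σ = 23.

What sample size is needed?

Answer: n = 105

Derivation:
z_0.025 = 1.960
n = (z×σ/E)² = (1.960×23/4.4)²
n = 104.9693
Round up: n = 105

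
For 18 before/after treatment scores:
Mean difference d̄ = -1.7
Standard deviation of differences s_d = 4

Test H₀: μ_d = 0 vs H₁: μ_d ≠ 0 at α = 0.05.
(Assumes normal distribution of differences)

df = n - 1 = 17
SE = s_d/√n = 4/√18 = 0.9428
t = d̄/SE = -1.7/0.9428 = -1.8031
Critical value: t_{0.025,17} = ±2.110
p-value ≈ 0.0891
Decision: fail to reject H₀

Answer: t = -1.8031, fail to reject H₀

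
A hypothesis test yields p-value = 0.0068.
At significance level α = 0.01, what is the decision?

Answer: reject H₀

Derivation:
Compare p-value to α:
0.0068 < 0.01
Decision: reject H₀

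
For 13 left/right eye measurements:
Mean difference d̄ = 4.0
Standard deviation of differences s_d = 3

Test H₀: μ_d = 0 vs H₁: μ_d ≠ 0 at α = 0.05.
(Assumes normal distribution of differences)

df = n - 1 = 12
SE = s_d/√n = 3/√13 = 0.8321
t = d̄/SE = 4.0/0.8321 = 4.8071
Critical value: t_{0.025,12} = ±2.179
p-value ≈ 0.0004
Decision: reject H₀

Answer: t = 4.8071, reject H₀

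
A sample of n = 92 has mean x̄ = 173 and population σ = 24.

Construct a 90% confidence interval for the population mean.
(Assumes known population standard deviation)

Answer: (168.8839, 177.1161)

Derivation:
Confidence level: 90%, α = 0.1
z_0.05 = 1.645
SE = σ/√n = 24/√92 = 2.5022
Margin of error = 1.645 × 2.5022 = 4.1161
CI: x̄ ± margin = 173 ± 4.1161
CI: (168.8839, 177.1161)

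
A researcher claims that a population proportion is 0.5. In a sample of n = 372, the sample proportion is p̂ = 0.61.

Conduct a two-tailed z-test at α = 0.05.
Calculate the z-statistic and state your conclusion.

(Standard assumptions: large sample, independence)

H₀: p = 0.5, H₁: p ≠ 0.5
Standard error: SE = √(p₀(1-p₀)/n) = √(0.5×0.5/372) = 0.025924
z-statistic: z = (p̂ - p₀)/SE = (0.61 - 0.5)/0.025924 = 4.2432
Critical value: z_0.025 = ±1.960
p-value < 0.0001
Decision: reject H₀ at α = 0.05

Answer: z = 4.2432, reject H₀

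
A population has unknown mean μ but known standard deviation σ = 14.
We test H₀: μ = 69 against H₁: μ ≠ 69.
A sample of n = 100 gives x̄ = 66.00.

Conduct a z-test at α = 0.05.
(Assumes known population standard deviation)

Answer: z = -2.1429, reject H₀

Derivation:
Standard error: SE = σ/√n = 14/√100 = 1.4000
z-statistic: z = (x̄ - μ₀)/SE = (66.00 - 69)/1.4000 = -2.1429
Critical value: ±1.960
p-value = 0.0321
Decision: reject H₀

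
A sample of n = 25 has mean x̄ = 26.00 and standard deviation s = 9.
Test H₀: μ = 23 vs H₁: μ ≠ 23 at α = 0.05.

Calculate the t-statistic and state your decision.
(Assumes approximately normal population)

Answer: t = 1.6667, fail to reject H₀

Derivation:
df = n - 1 = 24
SE = s/√n = 9/√25 = 1.8000
t = (x̄ - μ₀)/SE = (26.00 - 23)/1.8000 = 1.6667
Critical value: t_{0.025,24} = ±2.064
p-value ≈ 0.1086
Decision: fail to reject H₀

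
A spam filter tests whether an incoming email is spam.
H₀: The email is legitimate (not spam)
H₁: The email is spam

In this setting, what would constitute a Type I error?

Type I error (α): Rejecting H₀ when H₀ is true
Type II error (β): Failing to reject H₀ when H₁ is true

Answer: Marking a legitimate email as spam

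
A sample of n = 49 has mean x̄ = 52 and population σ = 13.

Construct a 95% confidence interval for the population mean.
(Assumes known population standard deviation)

Answer: (48.3601, 55.6399)

Derivation:
Confidence level: 95%, α = 0.05
z_0.025 = 1.960
SE = σ/√n = 13/√49 = 1.8571
Margin of error = 1.960 × 1.8571 = 3.6399
CI: x̄ ± margin = 52 ± 3.6399
CI: (48.3601, 55.6399)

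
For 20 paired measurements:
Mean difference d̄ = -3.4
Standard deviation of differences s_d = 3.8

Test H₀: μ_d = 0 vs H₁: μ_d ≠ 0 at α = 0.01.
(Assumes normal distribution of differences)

Answer: t = -4.0014, reject H₀

Derivation:
df = n - 1 = 19
SE = s_d/√n = 3.8/√20 = 0.8497
t = d̄/SE = -3.4/0.8497 = -4.0014
Critical value: t_{0.005,19} = ±2.861
p-value ≈ 0.0008
Decision: reject H₀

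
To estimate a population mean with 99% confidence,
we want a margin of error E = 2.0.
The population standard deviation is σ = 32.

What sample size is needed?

Answer: n = 1699

Derivation:
z_0.005 = 2.576
n = (z×σ/E)² = (2.576×32/2.0)²
n = 1698.7587
Round up: n = 1699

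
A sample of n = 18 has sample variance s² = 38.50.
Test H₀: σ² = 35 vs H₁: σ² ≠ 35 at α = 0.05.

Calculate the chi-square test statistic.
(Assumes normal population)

df = n - 1 = 17
χ² = (n-1)s²/σ₀² = 17×38.50/35 = 18.7000
Critical values: χ²_{0.975,17} = 7.564, χ²_{0.025,17} = 30.191
Rejection region: χ² < 7.564 or χ² > 30.191
Decision: fail to reject H₀

Answer: χ² = 18.7000, fail to reject H₀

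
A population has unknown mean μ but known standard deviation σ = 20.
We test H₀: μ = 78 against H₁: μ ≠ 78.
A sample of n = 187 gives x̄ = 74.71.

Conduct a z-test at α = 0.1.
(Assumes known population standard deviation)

Answer: z = -2.2496, reject H₀

Derivation:
Standard error: SE = σ/√n = 20/√187 = 1.4625
z-statistic: z = (x̄ - μ₀)/SE = (74.71 - 78)/1.4625 = -2.2496
Critical value: ±1.645
p-value = 0.0245
Decision: reject H₀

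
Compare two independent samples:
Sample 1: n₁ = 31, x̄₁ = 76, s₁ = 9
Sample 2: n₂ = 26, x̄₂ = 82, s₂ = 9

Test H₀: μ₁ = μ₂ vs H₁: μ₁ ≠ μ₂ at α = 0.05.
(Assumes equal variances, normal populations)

Answer: t = -2.5069, reject H₀

Derivation:
Pooled variance: s²_p = [30×9² + 25×9²]/(55) = 81.0000
s_p = 9.0000
SE = s_p×√(1/n₁ + 1/n₂) = 9.0000×√(1/31 + 1/26) = 2.3934
t = (x̄₁ - x̄₂)/SE = (76 - 82)/2.3934 = -2.5069
df = 55, t-critical = ±2.004
Decision: reject H₀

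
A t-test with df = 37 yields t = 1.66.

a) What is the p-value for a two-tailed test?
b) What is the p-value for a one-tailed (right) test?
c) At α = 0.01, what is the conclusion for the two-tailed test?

Using t-distribution with df = 37:
a) Two-tailed: p = 2×P(T > 1.66) = 0.1054
b) One-tailed: p = P(T > 1.66) = 0.0527
c) 0.1054 ≥ 0.01, fail to reject H₀

Answer: a) 0.1054, b) 0.0527, c) fail to reject H₀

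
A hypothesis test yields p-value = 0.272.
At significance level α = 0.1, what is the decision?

Answer: fail to reject H₀

Derivation:
Compare p-value to α:
0.272 ≥ 0.1
Decision: fail to reject H₀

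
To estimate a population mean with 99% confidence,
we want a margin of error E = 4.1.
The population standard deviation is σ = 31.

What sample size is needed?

Answer: n = 380

Derivation:
z_0.005 = 2.576
n = (z×σ/E)² = (2.576×31/4.1)²
n = 379.3564
Round up: n = 380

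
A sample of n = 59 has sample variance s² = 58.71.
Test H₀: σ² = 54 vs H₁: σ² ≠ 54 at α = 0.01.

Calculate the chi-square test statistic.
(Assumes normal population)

df = n - 1 = 58
χ² = (n-1)s²/σ₀² = 58×58.71/54 = 63.0589
Critical values: χ²_{0.995,58} = 34.008, χ²_{0.005,58} = 89.477
Rejection region: χ² < 34.008 or χ² > 89.477
Decision: fail to reject H₀

Answer: χ² = 63.0589, fail to reject H₀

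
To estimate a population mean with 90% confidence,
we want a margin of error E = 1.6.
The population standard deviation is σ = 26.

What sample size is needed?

Answer: n = 715

Derivation:
z_0.05 = 1.645
n = (z×σ/E)² = (1.645×26/1.6)²
n = 714.5597
Round up: n = 715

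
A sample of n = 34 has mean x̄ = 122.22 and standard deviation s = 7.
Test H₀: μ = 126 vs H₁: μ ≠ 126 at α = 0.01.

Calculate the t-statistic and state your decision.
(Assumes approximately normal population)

Answer: t = -3.1487, reject H₀

Derivation:
df = n - 1 = 33
SE = s/√n = 7/√34 = 1.2005
t = (x̄ - μ₀)/SE = (122.22 - 126)/1.2005 = -3.1487
Critical value: t_{0.005,33} = ±2.733
p-value ≈ 0.0035
Decision: reject H₀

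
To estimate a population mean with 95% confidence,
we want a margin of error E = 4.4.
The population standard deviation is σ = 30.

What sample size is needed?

Answer: n = 179

Derivation:
z_0.025 = 1.960
n = (z×σ/E)² = (1.960×30/4.4)²
n = 178.5868
Round up: n = 179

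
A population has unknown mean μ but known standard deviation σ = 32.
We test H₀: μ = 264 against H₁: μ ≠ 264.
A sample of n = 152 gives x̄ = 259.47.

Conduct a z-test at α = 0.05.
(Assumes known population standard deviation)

Standard error: SE = σ/√n = 32/√152 = 2.5955
z-statistic: z = (x̄ - μ₀)/SE = (259.47 - 264)/2.5955 = -1.7453
Critical value: ±1.960
p-value = 0.0809
Decision: fail to reject H₀

Answer: z = -1.7453, fail to reject H₀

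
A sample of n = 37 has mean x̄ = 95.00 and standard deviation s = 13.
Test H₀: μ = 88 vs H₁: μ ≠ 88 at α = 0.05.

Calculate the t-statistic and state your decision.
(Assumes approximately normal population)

Answer: t = 3.2753, reject H₀

Derivation:
df = n - 1 = 36
SE = s/√n = 13/√37 = 2.1372
t = (x̄ - μ₀)/SE = (95.00 - 88)/2.1372 = 3.2753
Critical value: t_{0.025,36} = ±2.028
p-value ≈ 0.0023
Decision: reject H₀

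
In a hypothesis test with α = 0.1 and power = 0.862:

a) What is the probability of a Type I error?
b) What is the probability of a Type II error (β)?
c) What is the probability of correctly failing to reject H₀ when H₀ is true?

Answer: a) 0.1, b) 0.138, c) 0.9

Derivation:
a) Type I error probability = α = 0.1
b) Power = P(reject H₀ | H₁ true) = 1 - β = 0.862, so Type II error probability = β = 1 - Power = 0.138
c) P(fail to reject H₀ | H₀ true) = 1 - α = 0.9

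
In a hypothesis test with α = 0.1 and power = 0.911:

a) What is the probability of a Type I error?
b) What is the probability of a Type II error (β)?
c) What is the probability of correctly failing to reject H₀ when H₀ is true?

a) Type I error probability = α = 0.1
b) Power = P(reject H₀ | H₁ true) = 1 - β = 0.911, so Type II error probability = β = 1 - Power = 0.089
c) P(fail to reject H₀ | H₀ true) = 1 - α = 0.9

Answer: a) 0.1, b) 0.089, c) 0.9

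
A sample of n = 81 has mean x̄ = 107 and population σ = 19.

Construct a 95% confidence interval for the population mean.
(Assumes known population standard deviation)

Confidence level: 95%, α = 0.05
z_0.025 = 1.960
SE = σ/√n = 19/√81 = 2.1111
Margin of error = 1.960 × 2.1111 = 4.1378
CI: x̄ ± margin = 107 ± 4.1378
CI: (102.8622, 111.1378)

Answer: (102.8622, 111.1378)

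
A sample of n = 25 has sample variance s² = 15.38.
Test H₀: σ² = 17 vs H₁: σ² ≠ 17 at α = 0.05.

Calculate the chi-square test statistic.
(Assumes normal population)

Answer: χ² = 21.7129, fail to reject H₀

Derivation:
df = n - 1 = 24
χ² = (n-1)s²/σ₀² = 24×15.38/17 = 21.7129
Critical values: χ²_{0.975,24} = 12.401, χ²_{0.025,24} = 39.364
Rejection region: χ² < 12.401 or χ² > 39.364
Decision: fail to reject H₀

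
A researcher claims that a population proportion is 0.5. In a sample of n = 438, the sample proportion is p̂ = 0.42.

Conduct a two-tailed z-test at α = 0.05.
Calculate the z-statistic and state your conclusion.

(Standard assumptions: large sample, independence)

H₀: p = 0.5, H₁: p ≠ 0.5
Standard error: SE = √(p₀(1-p₀)/n) = √(0.5×0.5/438) = 0.023891
z-statistic: z = (p̂ - p₀)/SE = (0.42 - 0.5)/0.023891 = -3.3485
Critical value: z_0.025 = ±1.960
p-value = 0.0008
Decision: reject H₀ at α = 0.05

Answer: z = -3.3485, reject H₀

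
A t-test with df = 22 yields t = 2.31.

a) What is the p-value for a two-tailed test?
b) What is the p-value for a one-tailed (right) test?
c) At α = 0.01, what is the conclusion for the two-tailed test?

Using t-distribution with df = 22:
a) Two-tailed: p = 2×P(T > 2.31) = 0.0307
b) One-tailed: p = P(T > 2.31) = 0.0153
c) 0.0307 ≥ 0.01, fail to reject H₀

Answer: a) 0.0307, b) 0.0153, c) fail to reject H₀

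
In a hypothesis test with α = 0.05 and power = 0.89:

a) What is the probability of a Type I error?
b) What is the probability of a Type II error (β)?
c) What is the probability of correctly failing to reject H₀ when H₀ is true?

Answer: a) 0.05, b) 0.11, c) 0.95

Derivation:
a) Type I error probability = α = 0.05
b) Power = P(reject H₀ | H₁ true) = 1 - β = 0.89, so Type II error probability = β = 1 - Power = 0.11
c) P(fail to reject H₀ | H₀ true) = 1 - α = 0.95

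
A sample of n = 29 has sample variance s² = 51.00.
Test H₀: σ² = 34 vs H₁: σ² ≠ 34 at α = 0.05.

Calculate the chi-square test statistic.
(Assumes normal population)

df = n - 1 = 28
χ² = (n-1)s²/σ₀² = 28×51.00/34 = 42.0000
Critical values: χ²_{0.975,28} = 15.308, χ²_{0.025,28} = 44.461
Rejection region: χ² < 15.308 or χ² > 44.461
Decision: fail to reject H₀

Answer: χ² = 42.0000, fail to reject H₀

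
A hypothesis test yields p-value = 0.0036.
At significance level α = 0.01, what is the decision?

Answer: reject H₀

Derivation:
Compare p-value to α:
0.0036 < 0.01
Decision: reject H₀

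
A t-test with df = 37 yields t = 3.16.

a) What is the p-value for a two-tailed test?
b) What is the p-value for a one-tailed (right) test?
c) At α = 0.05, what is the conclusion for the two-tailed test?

Answer: a) 0.0031, b) 0.0016, c) reject H₀

Derivation:
Using t-distribution with df = 37:
a) Two-tailed: p = 2×P(T > 3.16) = 0.0031
b) One-tailed: p = P(T > 3.16) = 0.0016
c) 0.0031 < 0.05, reject H₀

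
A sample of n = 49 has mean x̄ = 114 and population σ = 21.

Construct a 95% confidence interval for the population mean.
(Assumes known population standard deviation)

Confidence level: 95%, α = 0.05
z_0.025 = 1.960
SE = σ/√n = 21/√49 = 3.0000
Margin of error = 1.960 × 3.0000 = 5.8800
CI: x̄ ± margin = 114 ± 5.8800
CI: (108.1200, 119.8800)

Answer: (108.1200, 119.8800)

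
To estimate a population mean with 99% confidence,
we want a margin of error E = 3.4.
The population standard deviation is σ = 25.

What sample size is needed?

Answer: n = 359

Derivation:
z_0.005 = 2.576
n = (z×σ/E)² = (2.576×25/3.4)²
n = 358.7682
Round up: n = 359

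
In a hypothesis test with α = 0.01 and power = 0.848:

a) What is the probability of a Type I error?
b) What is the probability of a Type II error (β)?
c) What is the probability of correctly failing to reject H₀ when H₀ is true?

Answer: a) 0.01, b) 0.152, c) 0.99

Derivation:
a) Type I error probability = α = 0.01
b) Power = P(reject H₀ | H₁ true) = 1 - β = 0.848, so Type II error probability = β = 1 - Power = 0.152
c) P(fail to reject H₀ | H₀ true) = 1 - α = 0.99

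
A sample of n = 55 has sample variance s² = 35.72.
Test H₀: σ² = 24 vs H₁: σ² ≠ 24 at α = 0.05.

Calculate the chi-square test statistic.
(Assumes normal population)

df = n - 1 = 54
χ² = (n-1)s²/σ₀² = 54×35.72/24 = 80.3700
Critical values: χ²_{0.975,54} = 35.586, χ²_{0.025,54} = 76.192
Rejection region: χ² < 35.586 or χ² > 76.192
Decision: reject H₀

Answer: χ² = 80.3700, reject H₀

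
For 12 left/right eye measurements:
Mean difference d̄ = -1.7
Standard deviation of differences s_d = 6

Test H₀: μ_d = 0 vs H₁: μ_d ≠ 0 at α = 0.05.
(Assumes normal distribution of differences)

Answer: t = -0.9815, fail to reject H₀

Derivation:
df = n - 1 = 11
SE = s_d/√n = 6/√12 = 1.7321
t = d̄/SE = -1.7/1.7321 = -0.9815
Critical value: t_{0.025,11} = ±2.201
p-value ≈ 0.3474
Decision: fail to reject H₀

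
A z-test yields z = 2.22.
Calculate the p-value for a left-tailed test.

Answer: p-value ≈ 0.9868

Derivation:
For z = 2.22:
p = P(Z < 2.22) = Φ(2.22) = 0.9868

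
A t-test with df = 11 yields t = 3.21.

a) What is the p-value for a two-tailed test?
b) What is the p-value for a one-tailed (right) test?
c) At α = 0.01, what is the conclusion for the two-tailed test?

Answer: a) 0.0083, b) 0.0042, c) reject H₀

Derivation:
Using t-distribution with df = 11:
a) Two-tailed: p = 2×P(T > 3.21) = 0.0083
b) One-tailed: p = P(T > 3.21) = 0.0042
c) 0.0083 < 0.01, reject H₀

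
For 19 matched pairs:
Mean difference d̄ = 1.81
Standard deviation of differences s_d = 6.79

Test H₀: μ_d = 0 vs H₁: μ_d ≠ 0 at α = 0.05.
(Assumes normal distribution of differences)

df = n - 1 = 18
SE = s_d/√n = 6.79/√19 = 1.5577
t = d̄/SE = 1.81/1.5577 = 1.1620
Critical value: t_{0.025,18} = ±2.101
p-value ≈ 0.2604
Decision: fail to reject H₀

Answer: t = 1.1620, fail to reject H₀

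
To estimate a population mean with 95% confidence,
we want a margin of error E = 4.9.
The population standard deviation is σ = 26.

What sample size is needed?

z_0.025 = 1.960
n = (z×σ/E)² = (1.960×26/4.9)²
n = 108.1600
Round up: n = 109

Answer: n = 109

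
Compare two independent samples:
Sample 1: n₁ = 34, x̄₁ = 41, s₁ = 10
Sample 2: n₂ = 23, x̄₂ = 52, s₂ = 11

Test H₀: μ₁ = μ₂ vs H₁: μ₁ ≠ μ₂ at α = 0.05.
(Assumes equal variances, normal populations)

Pooled variance: s²_p = [33×10² + 22×11²]/(55) = 108.4000
s_p = 10.4115
SE = s_p×√(1/n₁ + 1/n₂) = 10.4115×√(1/34 + 1/23) = 2.8109
t = (x̄₁ - x̄₂)/SE = (41 - 52)/2.8109 = -3.9133
df = 55, t-critical = ±2.004
Decision: reject H₀

Answer: t = -3.9133, reject H₀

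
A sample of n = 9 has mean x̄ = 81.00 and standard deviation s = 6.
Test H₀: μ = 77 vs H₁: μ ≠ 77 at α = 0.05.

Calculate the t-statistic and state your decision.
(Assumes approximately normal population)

Answer: t = 2.0000, fail to reject H₀

Derivation:
df = n - 1 = 8
SE = s/√n = 6/√9 = 2.0000
t = (x̄ - μ₀)/SE = (81.00 - 77)/2.0000 = 2.0000
Critical value: t_{0.025,8} = ±2.306
p-value ≈ 0.0805
Decision: fail to reject H₀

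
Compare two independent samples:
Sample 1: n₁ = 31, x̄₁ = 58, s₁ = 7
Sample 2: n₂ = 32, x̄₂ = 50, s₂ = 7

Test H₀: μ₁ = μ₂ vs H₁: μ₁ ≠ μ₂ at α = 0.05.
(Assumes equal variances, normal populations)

Pooled variance: s²_p = [30×7² + 31×7²]/(61) = 49.0000
s_p = 7.0000
SE = s_p×√(1/n₁ + 1/n₂) = 7.0000×√(1/31 + 1/32) = 1.7641
t = (x̄₁ - x̄₂)/SE = (58 - 50)/1.7641 = 4.5349
df = 61, t-critical = ±2.000
Decision: reject H₀

Answer: t = 4.5349, reject H₀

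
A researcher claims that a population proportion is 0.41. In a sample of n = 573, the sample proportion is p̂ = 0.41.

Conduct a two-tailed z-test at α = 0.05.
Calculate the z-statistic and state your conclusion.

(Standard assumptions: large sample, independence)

H₀: p = 0.41, H₁: p ≠ 0.41
Standard error: SE = √(p₀(1-p₀)/n) = √(0.41×0.59/573) = 0.020547
z-statistic: z = (p̂ - p₀)/SE = (0.41 - 0.41)/0.020547 = 0.0000
Critical value: z_0.025 = ±1.960
p-value = 1.0000
Decision: fail to reject H₀ at α = 0.05

Answer: z = 0.0000, fail to reject H₀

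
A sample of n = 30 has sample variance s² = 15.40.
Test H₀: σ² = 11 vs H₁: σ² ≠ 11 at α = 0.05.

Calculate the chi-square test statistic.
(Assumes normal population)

Answer: χ² = 40.6000, fail to reject H₀

Derivation:
df = n - 1 = 29
χ² = (n-1)s²/σ₀² = 29×15.40/11 = 40.6000
Critical values: χ²_{0.975,29} = 16.047, χ²_{0.025,29} = 45.722
Rejection region: χ² < 16.047 or χ² > 45.722
Decision: fail to reject H₀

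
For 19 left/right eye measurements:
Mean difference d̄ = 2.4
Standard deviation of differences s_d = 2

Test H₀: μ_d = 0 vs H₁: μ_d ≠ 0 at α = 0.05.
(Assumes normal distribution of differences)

df = n - 1 = 18
SE = s_d/√n = 2/√19 = 0.4588
t = d̄/SE = 2.4/0.4588 = 5.2310
Critical value: t_{0.025,18} = ±2.101
p-value ≈ 0.0001
Decision: reject H₀

Answer: t = 5.2310, reject H₀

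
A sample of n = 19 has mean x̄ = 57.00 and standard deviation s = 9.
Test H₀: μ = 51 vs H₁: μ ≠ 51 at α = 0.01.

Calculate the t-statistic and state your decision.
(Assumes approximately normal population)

Answer: t = 2.9060, reject H₀

Derivation:
df = n - 1 = 18
SE = s/√n = 9/√19 = 2.0647
t = (x̄ - μ₀)/SE = (57.00 - 51)/2.0647 = 2.9060
Critical value: t_{0.005,18} = ±2.878
p-value ≈ 0.0094
Decision: reject H₀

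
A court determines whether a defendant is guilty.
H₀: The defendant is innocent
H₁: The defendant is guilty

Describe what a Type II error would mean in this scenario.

Type I error (α): Rejecting H₀ when H₀ is true
Type II error (β): Failing to reject H₀ when H₁ is true

Answer: Acquitting a guilty person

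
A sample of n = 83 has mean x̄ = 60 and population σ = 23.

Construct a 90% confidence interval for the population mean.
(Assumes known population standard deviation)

Confidence level: 90%, α = 0.1
z_0.05 = 1.645
SE = σ/√n = 23/√83 = 2.5246
Margin of error = 1.645 × 2.5246 = 4.1530
CI: x̄ ± margin = 60 ± 4.1530
CI: (55.8470, 64.1530)

Answer: (55.8470, 64.1530)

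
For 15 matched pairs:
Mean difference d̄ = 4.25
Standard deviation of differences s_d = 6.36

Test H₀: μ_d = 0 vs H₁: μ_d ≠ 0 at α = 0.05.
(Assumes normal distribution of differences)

Answer: t = 2.5881, reject H₀

Derivation:
df = n - 1 = 14
SE = s_d/√n = 6.36/√15 = 1.6421
t = d̄/SE = 4.25/1.6421 = 2.5881
Critical value: t_{0.025,14} = ±2.145
p-value ≈ 0.0215
Decision: reject H₀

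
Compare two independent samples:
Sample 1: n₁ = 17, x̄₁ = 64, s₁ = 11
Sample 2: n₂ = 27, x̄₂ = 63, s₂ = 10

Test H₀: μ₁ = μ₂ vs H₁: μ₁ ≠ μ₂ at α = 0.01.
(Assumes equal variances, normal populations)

Answer: t = 0.3108, fail to reject H₀

Derivation:
Pooled variance: s²_p = [16×11² + 26×10²]/(42) = 108.0000
s_p = 10.3923
SE = s_p×√(1/n₁ + 1/n₂) = 10.3923×√(1/17 + 1/27) = 3.2176
t = (x̄₁ - x̄₂)/SE = (64 - 63)/3.2176 = 0.3108
df = 42, t-critical = ±2.698
Decision: fail to reject H₀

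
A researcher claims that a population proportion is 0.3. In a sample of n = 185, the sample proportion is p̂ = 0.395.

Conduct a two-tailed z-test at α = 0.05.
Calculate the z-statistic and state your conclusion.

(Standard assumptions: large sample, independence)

Answer: z = 2.8197, reject H₀

Derivation:
H₀: p = 0.3, H₁: p ≠ 0.3
Standard error: SE = √(p₀(1-p₀)/n) = √(0.3×0.7/185) = 0.033692
z-statistic: z = (p̂ - p₀)/SE = (0.395 - 0.3)/0.033692 = 2.8197
Critical value: z_0.025 = ±1.960
p-value = 0.0048
Decision: reject H₀ at α = 0.05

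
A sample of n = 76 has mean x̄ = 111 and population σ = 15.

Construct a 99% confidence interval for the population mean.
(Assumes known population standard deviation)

Confidence level: 99%, α = 0.01
z_0.005 = 2.576
SE = σ/√n = 15/√76 = 1.7206
Margin of error = 2.576 × 1.7206 = 4.4323
CI: x̄ ± margin = 111 ± 4.4323
CI: (106.5677, 115.4323)

Answer: (106.5677, 115.4323)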